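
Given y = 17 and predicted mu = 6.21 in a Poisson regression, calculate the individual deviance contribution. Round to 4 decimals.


y/mu = 17/6.21 = 2.737520 (approx.), and ln(17/6.21) = 1.007052.
y * ln(y/mu) = 17 * 1.007052 = 17.119884.
y - mu = 10.79.
D = 2 * (17.119884 - 10.79) = 12.659768, which rounds to 12.6598.

12.6598


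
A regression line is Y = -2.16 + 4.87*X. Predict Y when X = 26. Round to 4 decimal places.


Substitute X = 26 into the equation:
Y = -2.16 + 4.87 * 26 = -2.16 + 126.6200 = 124.4600.

124.4600


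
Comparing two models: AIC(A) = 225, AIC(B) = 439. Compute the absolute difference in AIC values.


Absolute difference = |225 - 439| = 214.
The model with lower AIC (A) is preferred.

214


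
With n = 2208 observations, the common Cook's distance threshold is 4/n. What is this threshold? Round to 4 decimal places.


The threshold is 4/n.
4/2208 = 0.0018.

0.0018


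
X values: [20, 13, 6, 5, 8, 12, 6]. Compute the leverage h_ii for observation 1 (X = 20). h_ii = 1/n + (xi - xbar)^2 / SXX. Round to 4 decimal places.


Compute xbar = 10.0000 with n = 7 observations.
SXX = 174.0000.
Leverage = 1/7 + (20 - 10.0000)^2/174.0000 = 0.7176.

0.7176


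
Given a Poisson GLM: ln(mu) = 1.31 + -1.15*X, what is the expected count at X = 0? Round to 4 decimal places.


eta = 1.31 + -1.15 * 0 = 1.3100.
mu = exp(1.3100) = 3.7062.

3.7062


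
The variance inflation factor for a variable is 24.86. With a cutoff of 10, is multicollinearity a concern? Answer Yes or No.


The threshold is 10.
VIF = 24.86 is >= 10.
Multicollinearity indication: Yes.

Yes


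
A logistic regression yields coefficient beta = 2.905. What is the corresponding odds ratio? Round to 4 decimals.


The odds ratio is computed as:
OR = e^(2.905) = 18.2652.

18.2652


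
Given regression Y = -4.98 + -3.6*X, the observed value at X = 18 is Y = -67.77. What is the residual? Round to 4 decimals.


Fitted value at X = 18 is yhat = -4.98 + -3.6*18 = -69.7800.
Residual = -67.77 - -69.7800 = 2.0100.

2.0100


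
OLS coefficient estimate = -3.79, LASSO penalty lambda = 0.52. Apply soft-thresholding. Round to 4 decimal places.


Check: |-3.79| = 3.79 vs lambda = 0.52.
Since |beta| > lambda, coefficient = sign(beta)*(|beta| - lambda) = -3.2700.
Soft-thresholded coefficient = -3.2700.

-3.2700


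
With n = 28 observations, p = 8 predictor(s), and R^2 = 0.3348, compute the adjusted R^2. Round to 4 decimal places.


Plug in: Adj R^2 = 1 - (1 - 0.3348) * 27/19.
= 1 - 0.6652 * 27/19
= 1 - 17.9604 / 19
= 1 - 0.9453 = 0.0547.

0.0547


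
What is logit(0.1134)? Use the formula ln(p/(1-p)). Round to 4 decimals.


Compute the odds: 0.1134/0.8866 = 0.1279.
Take the natural log: ln(0.1279) = -2.0565.

-2.0565


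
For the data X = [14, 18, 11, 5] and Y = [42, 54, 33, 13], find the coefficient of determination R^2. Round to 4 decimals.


The fitted line is Y = -2.3667 + 3.1556*X.
SSres = 0.8222, SStot = 897.0000.
R^2 = 1 - SSres/SStot = 0.9991.

0.9991


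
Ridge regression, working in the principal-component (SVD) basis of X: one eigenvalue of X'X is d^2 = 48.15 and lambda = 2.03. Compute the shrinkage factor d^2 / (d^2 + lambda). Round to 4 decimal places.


d^2 + lambda = 48.15 + 2.03 = 50.1800.
Shrinkage factor = 48.15/50.1800 = 0.9595.

0.9595


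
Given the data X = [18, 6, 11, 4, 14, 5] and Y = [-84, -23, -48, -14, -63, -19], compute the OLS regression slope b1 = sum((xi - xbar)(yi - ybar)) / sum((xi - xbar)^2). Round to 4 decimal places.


The sample means are xbar = 9.6667 and ybar = -41.8333.
Compute S_xx = 157.3333 and S_xy = -784.6667.
Slope b1 = S_xy / S_xx = -784.6667 / 157.3333 = -4.9873.

-4.9873


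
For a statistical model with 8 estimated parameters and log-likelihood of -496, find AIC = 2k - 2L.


AIC = 2k - 2*loglik = 2(8) - 2(-496).
= 16 + 992 = 1008.

1008


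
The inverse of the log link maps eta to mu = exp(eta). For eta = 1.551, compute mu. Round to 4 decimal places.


The inverse log link gives:
mu = exp(1.551) = 4.7162.

4.7162


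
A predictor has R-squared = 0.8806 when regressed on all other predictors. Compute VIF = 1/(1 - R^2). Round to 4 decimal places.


Denominator: 1 - 0.8806 = 0.1194.
VIF = 1 / 0.1194 = 8.3752.

8.3752


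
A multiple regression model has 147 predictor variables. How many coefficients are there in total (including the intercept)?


Including the intercept, the model has 147 predictor coefficients + 1 intercept.
Total = 148.

148


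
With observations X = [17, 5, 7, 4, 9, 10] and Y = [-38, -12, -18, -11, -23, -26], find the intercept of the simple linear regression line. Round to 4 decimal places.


The slope is b1 = -2.1372.
Sample means are xbar = 8.6667 and ybar = -21.3333.
Intercept: b0 = -21.3333 - (-2.1372)(8.6667) = -2.8110.

-2.8110


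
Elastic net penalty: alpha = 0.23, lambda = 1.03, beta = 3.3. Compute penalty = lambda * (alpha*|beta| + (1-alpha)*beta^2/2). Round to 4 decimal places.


L1 component = 0.23 * |3.3| = 0.7590.
L2 component = 0.77 * 3.3^2 / 2 = 4.1927.
Penalty = 1.03 * (0.7590 + 4.1927) = 1.03 * 4.9517 = 5.1002.

5.1002


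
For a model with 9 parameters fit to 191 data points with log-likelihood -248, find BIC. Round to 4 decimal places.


Compute k*ln(n) = 9*ln(191) = 9*5.252273 = 47.270457.
Then -2*loglik = 496.
BIC = 47.270457 + 496 = 543.270457, which rounds to 543.2705.

543.2705


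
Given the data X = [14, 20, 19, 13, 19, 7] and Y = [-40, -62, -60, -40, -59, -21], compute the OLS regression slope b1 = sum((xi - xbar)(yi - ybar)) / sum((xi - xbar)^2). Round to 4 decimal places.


The sample means are xbar = 15.3333 and ybar = -47.0000.
Compute S_xx = 125.3333 and S_xy = -404.0000.
Slope b1 = S_xy / S_xx = -404.0000 / 125.3333 = -3.2234.

-3.2234


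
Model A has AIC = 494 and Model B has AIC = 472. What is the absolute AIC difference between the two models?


Compute |494 - 472| = 22.
Model B has the smaller AIC.

22


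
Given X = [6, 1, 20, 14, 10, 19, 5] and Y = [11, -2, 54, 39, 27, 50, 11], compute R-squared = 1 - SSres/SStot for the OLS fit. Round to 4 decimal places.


After computing the OLS fit (b0=-4.4226, b1=2.9461):
SSres = 17.0838, SStot = 2754.8571.
R^2 = 1 - 17.0838/2754.8571 = 0.9938.

0.9938


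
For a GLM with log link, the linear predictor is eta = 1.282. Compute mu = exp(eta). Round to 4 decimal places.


Apply the inverse link:
mu = e^1.282 = 3.6038.

3.6038


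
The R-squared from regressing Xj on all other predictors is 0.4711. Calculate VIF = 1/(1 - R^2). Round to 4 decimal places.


VIF = 1 / (1 - 0.4711).
= 1 / 0.5289 = 1.8907.

1.8907


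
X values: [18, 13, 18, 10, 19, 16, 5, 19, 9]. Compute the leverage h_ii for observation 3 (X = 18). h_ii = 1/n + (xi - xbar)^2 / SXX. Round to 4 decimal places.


Mean of X: xbar = 14.1111.
SXX = 208.8889.
For X = 18: h = 1/9 + (18 - 14.1111)^2/208.8889 = 0.1835.

0.1835


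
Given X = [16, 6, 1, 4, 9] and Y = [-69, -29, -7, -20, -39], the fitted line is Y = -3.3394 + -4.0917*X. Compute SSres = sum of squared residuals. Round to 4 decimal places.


Compute predicted values, then residuals = yi - yhat_i.
Residuals: [-0.1934, -1.1104, 0.4311, -0.2938, 1.1647].
SSres = sum(residual^2) = 2.8991.

2.8991


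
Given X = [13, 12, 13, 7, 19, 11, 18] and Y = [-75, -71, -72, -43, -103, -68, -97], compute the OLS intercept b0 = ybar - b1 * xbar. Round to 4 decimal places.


Compute b1 = -4.8000 from the OLS formula.
With xbar = 13.2857 and ybar = -75.5714, the intercept is:
b0 = -75.5714 - -4.8000 * 13.2857 = -11.8000.

-11.8000


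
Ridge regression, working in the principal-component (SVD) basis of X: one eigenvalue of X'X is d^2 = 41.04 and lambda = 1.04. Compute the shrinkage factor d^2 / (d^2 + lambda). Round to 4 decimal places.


d^2 + lambda = 41.04 + 1.04 = 42.0800.
Shrinkage factor = 41.04/42.0800 = 0.9753.

0.9753


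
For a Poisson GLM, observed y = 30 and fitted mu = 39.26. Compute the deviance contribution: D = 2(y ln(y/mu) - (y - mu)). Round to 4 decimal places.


Compute y*ln(y/mu) = 30*ln(30/39.26) = 30*-0.269009 = -8.070270.
y - mu = -9.26.
D = 2*(-8.070270 - (-9.26)) = 2.379460, which rounds to 2.3795.

2.3795


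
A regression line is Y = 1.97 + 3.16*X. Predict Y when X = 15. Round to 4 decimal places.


Predicted value:
Y = 1.97 + (3.16)(15) = 1.97 + 47.4000 = 49.3700.

49.3700


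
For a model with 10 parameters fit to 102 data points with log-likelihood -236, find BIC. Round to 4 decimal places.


ln(102) = 4.624973.
k * ln(n) = 10 * 4.624973 = 46.249730.
-2L = 472.
BIC = 46.249730 + 472 = 518.249730, which rounds to 518.2497.

518.2497


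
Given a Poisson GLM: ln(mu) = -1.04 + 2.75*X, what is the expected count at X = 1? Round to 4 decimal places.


Compute eta = -1.04 + 2.75 * 1 = 1.7100.
Apply inverse link: mu = e^1.7100 = 5.5290.

5.5290


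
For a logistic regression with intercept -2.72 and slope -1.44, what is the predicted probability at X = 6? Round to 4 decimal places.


z = -2.72 + -1.44 * 6 = -11.3600.
Sigmoid: P = 1 / (1 + exp(11.3600)) = 0.0000.

0.0000


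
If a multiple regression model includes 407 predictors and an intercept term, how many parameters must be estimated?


Total coefficients = number of predictors + 1 (for the intercept).
= 407 + 1 = 408.

408


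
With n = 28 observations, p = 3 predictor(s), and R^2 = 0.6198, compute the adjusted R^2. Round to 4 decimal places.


Using the formula:
(1 - 0.6198) = 0.3802.
Multiply by 27/24: 0.3802 * 27 = 10.2654, then 10.2654 / 24 = 0.4277.
Adj R^2 = 1 - 0.4277 = 0.5723.

0.5723


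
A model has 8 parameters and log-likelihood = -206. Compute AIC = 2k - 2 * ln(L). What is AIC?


AIC = 2k - 2*loglik = 2(8) - 2(-206).
= 16 + 412 = 428.

428


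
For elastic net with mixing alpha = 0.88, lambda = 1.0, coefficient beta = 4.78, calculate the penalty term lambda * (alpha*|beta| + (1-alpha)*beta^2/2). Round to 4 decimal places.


L1 component = 0.88 * |4.78| = 4.2064.
L2 component = 0.12 * 4.78^2 / 2 = 1.3709.
Penalty = 1.0 * (4.2064 + 1.3709) = 1.0 * 5.5773 = 5.5773.

5.5773


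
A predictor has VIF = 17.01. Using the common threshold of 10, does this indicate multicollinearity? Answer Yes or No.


Compare VIF = 17.01 to the threshold of 10.
17.01 >= 10, so the answer is Yes.

Yes


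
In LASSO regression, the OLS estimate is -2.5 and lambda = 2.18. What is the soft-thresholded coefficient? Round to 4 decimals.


|beta_OLS| = 2.5.
lambda = 2.18.
Since |beta| > lambda, coefficient = sign(beta)*(|beta| - lambda) = -0.3200.
Result = -0.3200.

-0.3200


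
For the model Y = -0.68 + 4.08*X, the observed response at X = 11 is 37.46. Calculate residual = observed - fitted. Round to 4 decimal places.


Fitted value at X = 11 is yhat = -0.68 + 4.08*11 = 44.2000.
Residual = 37.46 - 44.2000 = -6.7400.

-6.7400


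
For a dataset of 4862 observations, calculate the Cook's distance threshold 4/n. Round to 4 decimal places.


Cook's distance cutoff = 4/n = 4/4862.
= 0.0008.

0.0008


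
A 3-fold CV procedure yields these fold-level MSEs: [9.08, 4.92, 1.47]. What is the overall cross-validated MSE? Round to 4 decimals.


Sum of fold MSEs = 15.4700.
Average = 15.4700 / 3 = 5.1567.

5.1567


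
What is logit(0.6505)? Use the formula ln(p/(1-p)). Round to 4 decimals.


1 - p = 0.3495.
p/(1-p) = 1.8612.
logit = ln(1.8612) = 0.6212.

0.6212


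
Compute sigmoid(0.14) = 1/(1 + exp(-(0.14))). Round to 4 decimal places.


exp(-0.1400) = 0.8694.
1 + exp(-z) = 1.8694.
sigmoid = 1/1.8694 = 0.5349.

0.5349


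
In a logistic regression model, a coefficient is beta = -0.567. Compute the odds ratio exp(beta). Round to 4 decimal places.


The odds ratio is computed as:
OR = e^(-0.567) = 0.5672.

0.5672


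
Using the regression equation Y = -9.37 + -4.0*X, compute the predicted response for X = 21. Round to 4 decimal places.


Predicted value:
Y = -9.37 + (-4.0)(21) = -9.37 + -84.0000 = -93.3700.

-93.3700


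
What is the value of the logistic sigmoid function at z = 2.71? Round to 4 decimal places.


Compute exp(-2.7100) = 0.0665.
Sigmoid = 1 / (1 + 0.0665) = 1 / 1.0665 = 0.9376.

0.9376


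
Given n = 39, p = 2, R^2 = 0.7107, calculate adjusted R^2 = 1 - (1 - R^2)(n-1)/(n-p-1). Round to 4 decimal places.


Using the formula:
(1 - 0.7107) = 0.2893.
Multiply by 38/36: 0.2893 * 38 = 10.9934, then 10.9934 / 36 = 0.3054.
Adj R^2 = 1 - 0.3054 = 0.6946.

0.6946


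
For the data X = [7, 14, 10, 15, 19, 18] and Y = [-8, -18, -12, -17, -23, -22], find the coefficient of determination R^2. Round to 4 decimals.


The fitted line is Y = 0.5117 + -1.2418*X.
SSres = 2.5866, SStot = 167.3333.
R^2 = 1 - SSres/SStot = 0.9845.

0.9845


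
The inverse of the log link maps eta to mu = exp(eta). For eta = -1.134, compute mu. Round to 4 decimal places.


Apply the inverse link:
mu = e^-1.134 = 0.3217.

0.3217


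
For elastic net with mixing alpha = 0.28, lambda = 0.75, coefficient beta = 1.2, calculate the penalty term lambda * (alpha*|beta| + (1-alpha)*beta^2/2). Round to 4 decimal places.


L1 component = 0.28 * |1.2| = 0.3360.
L2 component = 0.72 * 1.2^2 / 2 = 0.5184.
Penalty = 0.75 * (0.3360 + 0.5184) = 0.75 * 0.8544 = 0.6408.

0.6408


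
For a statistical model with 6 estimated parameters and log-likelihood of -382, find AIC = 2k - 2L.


Compute:
2k = 2*6 = 12.
-2*loglik = -2*(-382) = 764.
AIC = 12 + 764 = 776.

776


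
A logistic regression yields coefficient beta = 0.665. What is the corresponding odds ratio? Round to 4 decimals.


Odds ratio = exp(beta) = exp(0.665).
= 1.9445.

1.9445


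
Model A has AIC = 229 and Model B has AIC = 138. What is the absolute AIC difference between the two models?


|AIC_A - AIC_B| = |229 - 138| = 91.
Model B is preferred (lower AIC).

91


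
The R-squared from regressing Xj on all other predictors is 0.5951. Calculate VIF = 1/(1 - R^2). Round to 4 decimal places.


VIF = 1 / (1 - 0.5951).
= 1 / 0.4049 = 2.4697.

2.4697


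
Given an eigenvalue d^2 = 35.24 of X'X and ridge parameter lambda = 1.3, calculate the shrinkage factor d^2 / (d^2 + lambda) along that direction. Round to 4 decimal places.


d^2 + lambda = 35.24 + 1.3 = 36.5400.
Shrinkage factor = 35.24/36.5400 = 0.9644.

0.9644


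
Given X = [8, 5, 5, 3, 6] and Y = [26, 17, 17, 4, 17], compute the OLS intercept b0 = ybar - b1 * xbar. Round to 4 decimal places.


First find the slope: b1 = 4.1364.
Means: xbar = 5.4000, ybar = 16.2000.
b0 = ybar - b1 * xbar = 16.2000 - 4.1364 * 5.4000 = -6.1364.

-6.1364


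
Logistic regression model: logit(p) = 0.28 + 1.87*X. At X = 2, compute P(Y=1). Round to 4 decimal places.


Compute z = 0.28 + (1.87)(2) = 4.0200.
exp(-z) = 0.0180.
P = 1/(1 + 0.0180) = 0.9824.

0.9824


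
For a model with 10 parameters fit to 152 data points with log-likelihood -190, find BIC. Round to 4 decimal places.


k * ln(n) = 10 * ln(152) = 10 * 5.023881 = 50.238810.
-2 * loglik = -2 * (-190) = 380.
BIC = 50.238810 + 380 = 430.238810, which rounds to 430.2388.

430.2388


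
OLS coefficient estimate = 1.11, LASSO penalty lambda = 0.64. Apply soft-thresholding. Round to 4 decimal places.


|beta_OLS| = 1.11.
lambda = 0.64.
Since |beta| > lambda, coefficient = sign(beta)*(|beta| - lambda) = 0.4700.
Result = 0.4700.

0.4700


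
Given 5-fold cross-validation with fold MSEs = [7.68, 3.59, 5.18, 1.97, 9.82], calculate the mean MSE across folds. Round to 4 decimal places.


Total MSE across folds = 28.2400.
CV-MSE = 28.2400/5 = 5.6480.

5.6480


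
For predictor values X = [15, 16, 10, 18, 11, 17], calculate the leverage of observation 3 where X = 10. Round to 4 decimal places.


Compute xbar = 14.5000 with n = 6 observations.
SXX = 53.5000.
Leverage = 1/6 + (10 - 14.5000)^2/53.5000 = 0.5452.

0.5452


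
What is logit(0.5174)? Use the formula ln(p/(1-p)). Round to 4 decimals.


Compute the odds: 0.5174/0.4826 = 1.0721.
Take the natural log: ln(1.0721) = 0.0696.

0.0696


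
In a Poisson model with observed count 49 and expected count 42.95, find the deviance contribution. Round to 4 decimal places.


Compute y*ln(y/mu) = 49*ln(49/42.95) = 49*0.131784 = 6.457416.
y - mu = 6.05.
D = 2*(6.457416 - (6.05)) = 0.814832, which rounds to 0.8148.

0.8148


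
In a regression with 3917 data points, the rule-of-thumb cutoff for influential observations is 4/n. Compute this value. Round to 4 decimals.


Cook's distance cutoff = 4/n = 4/3917.
= 0.0010.

0.0010


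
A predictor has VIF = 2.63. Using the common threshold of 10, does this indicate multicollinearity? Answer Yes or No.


The threshold is 10.
VIF = 2.63 is < 10.
Multicollinearity indication: No.

No


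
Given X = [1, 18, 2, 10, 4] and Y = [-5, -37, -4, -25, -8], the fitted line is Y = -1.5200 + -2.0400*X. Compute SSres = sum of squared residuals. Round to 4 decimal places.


Predicted values from Y = -1.5200 + -2.0400*X.
Residuals: [-1.4400, 1.2400, 1.6000, -3.0800, 1.6800].
SSres = 18.4800.

18.4800


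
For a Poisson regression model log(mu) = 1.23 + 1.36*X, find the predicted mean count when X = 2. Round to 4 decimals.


eta = 1.23 + 1.36 * 2 = 3.9500.
mu = exp(3.9500) = 51.9354.

51.9354


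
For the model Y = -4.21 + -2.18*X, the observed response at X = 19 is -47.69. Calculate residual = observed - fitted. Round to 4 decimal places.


Predicted = -4.21 + -2.18 * 19 = -45.6300.
Residual = -47.69 - -45.6300 = -2.0600.

-2.0600


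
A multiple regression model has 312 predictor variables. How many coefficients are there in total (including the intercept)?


Each predictor gets one coefficient, plus one intercept.
Total parameters = 312 + 1 = 313.

313


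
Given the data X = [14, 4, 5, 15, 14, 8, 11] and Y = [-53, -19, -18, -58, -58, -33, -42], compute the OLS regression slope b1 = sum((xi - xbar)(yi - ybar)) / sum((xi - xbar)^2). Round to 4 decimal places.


Calculate xbar = 10.1429, ybar = -40.1429.
S_xx = 122.8571, S_xy = -465.8571.
Using b1 = S_xy / S_xx = -465.8571 / 122.8571, we get b1 = -3.7919.

-3.7919


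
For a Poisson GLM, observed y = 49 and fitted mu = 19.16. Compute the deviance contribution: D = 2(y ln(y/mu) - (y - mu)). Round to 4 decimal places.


y/mu = 49/19.16 = 2.557411 (approx.), and ln(49/19.16) = 0.938996.
y * ln(y/mu) = 49 * 0.938996 = 46.010804.
y - mu = 29.84.
D = 2 * (46.010804 - 29.84) = 32.341608, which rounds to 32.3416.

32.3416


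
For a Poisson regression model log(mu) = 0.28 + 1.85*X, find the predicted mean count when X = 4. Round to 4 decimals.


eta = 0.28 + 1.85 * 4 = 7.6800.
mu = exp(7.6800) = 2164.6198.

2164.6198


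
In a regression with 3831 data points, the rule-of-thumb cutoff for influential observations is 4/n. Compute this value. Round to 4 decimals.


Using the rule of thumb:
Threshold = 4 / 3831 = 0.0010.

0.0010


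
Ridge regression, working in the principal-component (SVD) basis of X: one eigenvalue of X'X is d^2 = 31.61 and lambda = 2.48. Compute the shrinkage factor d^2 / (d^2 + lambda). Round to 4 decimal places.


Denominator = d^2 + lambda = 31.61 + 2.48 = 34.0900.
Shrinkage = 31.61 / 34.0900 = 0.9273.

0.9273


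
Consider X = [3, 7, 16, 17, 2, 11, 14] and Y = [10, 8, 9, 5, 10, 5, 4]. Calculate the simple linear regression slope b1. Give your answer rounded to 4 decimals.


The sample means are xbar = 10.0000 and ybar = 7.2857.
Compute S_xx = 224.0000 and S_xy = -64.0000.
Slope b1 = S_xy / S_xx = -64.0000 / 224.0000 = -0.2857.

-0.2857


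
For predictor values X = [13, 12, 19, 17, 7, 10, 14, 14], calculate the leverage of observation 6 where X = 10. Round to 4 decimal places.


Compute xbar = 13.2500 with n = 8 observations.
SXX = 99.5000.
Leverage = 1/8 + (10 - 13.2500)^2/99.5000 = 0.2312.

0.2312


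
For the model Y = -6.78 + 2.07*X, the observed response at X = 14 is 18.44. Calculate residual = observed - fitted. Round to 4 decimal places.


Compute yhat = -6.78 + (2.07)(14) = 22.2000.
Residual = actual - predicted = 18.44 - 22.2000 = -3.7600.

-3.7600


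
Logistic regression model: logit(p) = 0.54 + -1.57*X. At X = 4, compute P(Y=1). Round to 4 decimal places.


Linear predictor: z = 0.54 + -1.57 * 4 = -5.7400.
P = 1/(1 + exp(5.7400)) = 1/(1 + 311.0644) = 0.0032.

0.0032


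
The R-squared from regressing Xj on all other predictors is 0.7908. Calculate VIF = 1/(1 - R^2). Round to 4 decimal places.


VIF = 1 / (1 - 0.7908).
= 1 / 0.2092 = 4.7801.

4.7801


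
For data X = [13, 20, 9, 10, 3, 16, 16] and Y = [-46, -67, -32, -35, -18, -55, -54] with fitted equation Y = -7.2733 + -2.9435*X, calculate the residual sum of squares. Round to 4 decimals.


Predicted values from Y = -7.2733 + -2.9435*X.
Residuals: [-0.4612, -0.8567, 1.7648, 1.7083, -1.8962, -0.6307, 0.3693].
SSres = 11.1092.

11.1092


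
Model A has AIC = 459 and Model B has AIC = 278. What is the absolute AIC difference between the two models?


Absolute difference = |459 - 278| = 181.
The model with lower AIC (B) is preferred.

181


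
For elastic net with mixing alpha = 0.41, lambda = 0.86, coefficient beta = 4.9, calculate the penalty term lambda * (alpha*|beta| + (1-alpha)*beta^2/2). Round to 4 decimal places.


L1 component = 0.41 * |4.9| = 2.0090.
L2 component = 0.59 * 4.9^2 / 2 = 7.0830.
Penalty = 0.86 * (2.0090 + 7.0830) = 0.86 * 9.0920 = 7.8191.

7.8191


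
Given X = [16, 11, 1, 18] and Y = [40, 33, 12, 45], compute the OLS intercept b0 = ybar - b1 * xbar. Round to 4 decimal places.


Compute b1 = 1.9075 from the OLS formula.
With xbar = 11.5000 and ybar = 32.5000, the intercept is:
b0 = 32.5000 - 1.9075 * 11.5000 = 10.5636.

10.5636


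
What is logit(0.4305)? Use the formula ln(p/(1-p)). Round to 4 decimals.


The odds are p/(1-p) = 0.4305 / 0.5695 = 0.7559.
logit(p) = ln(0.7559) = -0.2798.

-0.2798


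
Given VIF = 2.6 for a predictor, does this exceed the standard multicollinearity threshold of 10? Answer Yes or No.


Check: VIF = 2.6 vs threshold = 10.
Since 2.6 < 10, the answer is No.

No


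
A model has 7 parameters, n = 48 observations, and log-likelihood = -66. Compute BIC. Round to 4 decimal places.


Compute k*ln(n) = 7*ln(48) = 7*3.871201 = 27.098407.
Then -2*loglik = 132.
BIC = 27.098407 + 132 = 159.098407, which rounds to 159.0984.

159.0984


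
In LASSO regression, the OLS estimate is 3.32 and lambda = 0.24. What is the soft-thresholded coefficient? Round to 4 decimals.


Check: |3.32| = 3.32 vs lambda = 0.24.
Since |beta| > lambda, coefficient = sign(beta)*(|beta| - lambda) = 3.0800.
Soft-thresholded coefficient = 3.0800.

3.0800


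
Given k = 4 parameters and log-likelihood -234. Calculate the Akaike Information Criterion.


AIC = 2*4 - 2*(-234).
= 8 + 468 = 476.

476


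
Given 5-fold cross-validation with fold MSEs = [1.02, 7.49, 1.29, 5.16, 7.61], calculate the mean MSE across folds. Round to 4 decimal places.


Add all fold MSEs: 22.5700.
Divide by k = 5: 22.5700/5 = 4.5140.

4.5140


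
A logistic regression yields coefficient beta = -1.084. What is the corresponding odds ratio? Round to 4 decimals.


exp(-1.084) = 0.3382.
So the odds ratio is 0.3382.

0.3382


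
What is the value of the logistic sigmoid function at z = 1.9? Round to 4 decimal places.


Compute exp(-1.9000) = 0.1496.
Sigmoid = 1 / (1 + 0.1496) = 1 / 1.1496 = 0.8699.

0.8699


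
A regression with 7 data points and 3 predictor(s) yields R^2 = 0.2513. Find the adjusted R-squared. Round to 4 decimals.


Plug in: Adj R^2 = 1 - (1 - 0.2513) * 6/3.
= 1 - 0.7487 * 6/3
= 1 - 4.4922 / 3
= 1 - 1.4974 = -0.4974.

-0.4974


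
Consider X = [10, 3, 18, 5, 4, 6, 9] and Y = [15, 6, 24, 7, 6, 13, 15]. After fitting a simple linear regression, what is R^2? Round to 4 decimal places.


After computing the OLS fit (b0=2.5773, b1=1.2356):
SSres = 16.8957, SStot = 259.4286.
R^2 = 1 - 16.8957/259.4286 = 0.9349.

0.9349


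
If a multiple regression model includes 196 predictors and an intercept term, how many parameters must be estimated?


Including the intercept, the model has 196 predictor coefficients + 1 intercept.
Total = 197.

197


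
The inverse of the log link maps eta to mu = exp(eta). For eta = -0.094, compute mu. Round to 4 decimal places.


The inverse log link gives:
mu = exp(-0.094) = 0.9103.

0.9103


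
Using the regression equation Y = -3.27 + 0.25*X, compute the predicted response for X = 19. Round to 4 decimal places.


Predicted value:
Y = -3.27 + (0.25)(19) = -3.27 + 4.7500 = 1.4800.

1.4800


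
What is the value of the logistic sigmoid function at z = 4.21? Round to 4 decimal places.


exp(-4.2100) = 0.0148.
1 + exp(-z) = 1.0148.
sigmoid = 1/1.0148 = 0.9854.

0.9854


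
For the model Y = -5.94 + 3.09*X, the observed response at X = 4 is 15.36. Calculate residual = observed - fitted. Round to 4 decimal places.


Predicted = -5.94 + 3.09 * 4 = 6.4200.
Residual = 15.36 - 6.4200 = 8.9400.

8.9400


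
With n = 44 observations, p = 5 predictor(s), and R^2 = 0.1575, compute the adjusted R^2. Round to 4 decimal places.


Adjusted R^2 = 1 - (1 - R^2) * (n-1)/(n-p-1).
(1 - R^2) = 0.8425.
(n-1)/(n-p-1) = 43/38.
(1 - R^2) * (n-1) = 0.8425 * 43 = 36.2275.
Divide by (n-p-1): 36.2275 / 38 = 0.9534.
Adj R^2 = 1 - 0.9534 = 0.0466.

0.0466


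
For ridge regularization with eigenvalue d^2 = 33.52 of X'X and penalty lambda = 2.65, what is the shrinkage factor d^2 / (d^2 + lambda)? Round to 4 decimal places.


Denominator = d^2 + lambda = 33.52 + 2.65 = 36.1700.
Shrinkage = 33.52 / 36.1700 = 0.9267.

0.9267


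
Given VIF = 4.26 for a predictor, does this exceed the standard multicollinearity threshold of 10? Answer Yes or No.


Compare VIF = 4.26 to the threshold of 10.
4.26 < 10, so the answer is No.

No


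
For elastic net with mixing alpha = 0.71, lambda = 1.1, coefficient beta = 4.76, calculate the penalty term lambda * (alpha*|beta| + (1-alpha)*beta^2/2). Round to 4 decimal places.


Compute:
L1 = 0.71 * 4.76 = 3.3796.
L2 = 0.29 * 4.76^2 / 2 = 3.2854.
Penalty = 1.1 * (3.3796 + 3.2854) = 7.3314.

7.3314


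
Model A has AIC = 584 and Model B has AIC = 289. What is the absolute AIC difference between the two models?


|AIC_A - AIC_B| = |584 - 289| = 295.
Model B is preferred (lower AIC).

295


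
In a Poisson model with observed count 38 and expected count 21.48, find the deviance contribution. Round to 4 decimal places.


Compute y*ln(y/mu) = 38*ln(38/21.48) = 38*0.570464 = 21.677632.
y - mu = 16.52.
D = 2*(21.677632 - (16.52)) = 10.315264, which rounds to 10.3153.

10.3153


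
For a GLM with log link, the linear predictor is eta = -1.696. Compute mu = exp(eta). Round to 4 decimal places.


Apply the inverse link:
mu = e^-1.696 = 0.1834.

0.1834


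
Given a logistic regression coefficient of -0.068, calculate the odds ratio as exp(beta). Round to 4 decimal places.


Odds ratio = exp(beta) = exp(-0.068).
= 0.9343.

0.9343


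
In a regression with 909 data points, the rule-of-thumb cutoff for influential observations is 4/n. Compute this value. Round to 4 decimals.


Using the rule of thumb:
Threshold = 4 / 909 = 0.0044.

0.0044


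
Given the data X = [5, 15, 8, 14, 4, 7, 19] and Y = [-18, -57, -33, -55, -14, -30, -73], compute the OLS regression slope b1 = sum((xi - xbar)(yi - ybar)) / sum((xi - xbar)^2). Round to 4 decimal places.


Calculate xbar = 10.2857, ybar = -40.0000.
S_xx = 195.4286, S_xy = -752.0000.
Using b1 = S_xy / S_xx = -752.0000 / 195.4286, we get b1 = -3.8480.

-3.8480


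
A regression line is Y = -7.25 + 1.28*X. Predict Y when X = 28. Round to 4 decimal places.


Plug X = 28 into Y = -7.25 + 1.28*X:
Y = -7.25 + 35.8400 = 28.5900.

28.5900


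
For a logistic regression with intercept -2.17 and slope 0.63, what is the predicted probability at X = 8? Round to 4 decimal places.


Linear predictor: z = -2.17 + 0.63 * 8 = 2.8700.
P = 1/(1 + exp(-2.8700)) = 1/(1 + 0.0567) = 0.9463.

0.9463


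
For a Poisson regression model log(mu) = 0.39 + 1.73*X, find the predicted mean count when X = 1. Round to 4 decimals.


eta = 0.39 + 1.73 * 1 = 2.1200.
mu = exp(2.1200) = 8.3311.

8.3311


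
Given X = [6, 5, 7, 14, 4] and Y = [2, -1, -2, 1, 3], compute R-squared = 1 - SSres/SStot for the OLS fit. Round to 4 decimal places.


The fitted line is Y = 0.8981 + -0.0414*X.
SSres = 17.0924, SStot = 17.2000.
R^2 = 1 - SSres/SStot = 0.0063.

0.0063


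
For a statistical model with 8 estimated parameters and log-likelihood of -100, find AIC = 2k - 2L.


AIC = 2*8 - 2*(-100).
= 16 + 200 = 216.

216


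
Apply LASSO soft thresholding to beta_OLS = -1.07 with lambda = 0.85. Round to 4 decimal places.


Absolute value: |-1.07| = 1.07.
Compare to lambda = 0.85.
Since |beta| > lambda, coefficient = sign(beta)*(|beta| - lambda) = -0.2200.

-0.2200


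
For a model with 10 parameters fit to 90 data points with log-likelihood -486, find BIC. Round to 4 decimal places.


k * ln(n) = 10 * ln(90) = 10 * 4.499810 = 44.998100.
-2 * loglik = -2 * (-486) = 972.
BIC = 44.998100 + 972 = 1016.998100, which rounds to 1016.9981.

1016.9981


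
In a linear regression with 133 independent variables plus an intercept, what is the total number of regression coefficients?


Including the intercept, the model has 133 predictor coefficients + 1 intercept.
Total = 134.

134


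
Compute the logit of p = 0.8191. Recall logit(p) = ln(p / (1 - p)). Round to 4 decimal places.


Compute the odds: 0.8191/0.1809 = 4.5279.
Take the natural log: ln(4.5279) = 1.5103.

1.5103


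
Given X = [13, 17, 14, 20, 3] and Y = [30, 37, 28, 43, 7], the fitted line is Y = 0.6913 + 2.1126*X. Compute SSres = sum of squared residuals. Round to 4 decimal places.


Predicted values from Y = 0.6913 + 2.1126*X.
Residuals: [1.8449, 0.3945, -2.2677, 0.0567, -0.0291].
SSres = 8.7058.

8.7058


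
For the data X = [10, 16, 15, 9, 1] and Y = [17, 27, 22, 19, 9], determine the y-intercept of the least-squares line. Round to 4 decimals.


Compute b1 = 1.0728 from the OLS formula.
With xbar = 10.2000 and ybar = 18.8000, the intercept is:
b0 = 18.8000 - 1.0728 * 10.2000 = 7.8571.

7.8571


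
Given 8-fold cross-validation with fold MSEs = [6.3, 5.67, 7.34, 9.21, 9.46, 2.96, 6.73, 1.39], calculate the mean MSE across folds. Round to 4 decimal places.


Total MSE across folds = 49.0600.
CV-MSE = 49.0600/8 = 6.1325.

6.1325


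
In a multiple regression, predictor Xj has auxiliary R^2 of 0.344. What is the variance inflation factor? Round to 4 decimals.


VIF = 1 / (1 - 0.344).
= 1 / 0.656 = 1.5244.

1.5244


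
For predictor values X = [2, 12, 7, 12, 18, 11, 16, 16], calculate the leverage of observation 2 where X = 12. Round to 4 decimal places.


Mean of X: xbar = 11.7500.
SXX = 193.5000.
For X = 12: h = 1/8 + (12 - 11.7500)^2/193.5000 = 0.1253.

0.1253


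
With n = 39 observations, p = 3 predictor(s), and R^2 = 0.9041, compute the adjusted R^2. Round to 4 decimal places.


Adjusted R^2 = 1 - (1 - R^2) * (n-1)/(n-p-1).
(1 - R^2) = 0.0959.
(n-1)/(n-p-1) = 38/35.
(1 - R^2) * (n-1) = 0.0959 * 38 = 3.6442.
Divide by (n-p-1): 3.6442 / 35 = 0.1041.
Adj R^2 = 1 - 0.1041 = 0.8959.

0.8959


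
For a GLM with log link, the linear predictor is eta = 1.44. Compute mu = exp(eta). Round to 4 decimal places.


mu = exp(eta) = exp(1.44).
= 4.2207.

4.2207


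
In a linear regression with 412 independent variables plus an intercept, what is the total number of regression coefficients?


Including the intercept, the model has 412 predictor coefficients + 1 intercept.
Total = 413.

413


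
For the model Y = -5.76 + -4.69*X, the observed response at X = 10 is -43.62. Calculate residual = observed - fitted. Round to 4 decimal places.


Compute yhat = -5.76 + (-4.69)(10) = -52.6600.
Residual = actual - predicted = -43.62 - -52.6600 = 9.0400.

9.0400


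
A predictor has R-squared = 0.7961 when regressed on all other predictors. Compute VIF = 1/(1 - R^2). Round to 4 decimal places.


Using VIF = 1/(1 - R^2_j):
1 - 0.7961 = 0.2039.
VIF = 4.9044.

4.9044


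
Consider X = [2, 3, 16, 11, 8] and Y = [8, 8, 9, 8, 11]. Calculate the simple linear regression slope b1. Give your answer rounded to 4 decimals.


Calculate xbar = 8.0000, ybar = 8.8000.
S_xx = 134.0000, S_xy = 8.0000.
Using b1 = S_xy / S_xx = 8.0000 / 134.0000, we get b1 = 0.0597.

0.0597


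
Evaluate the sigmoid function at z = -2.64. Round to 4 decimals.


First, exp(2.6400) = 14.0132.
Then sigma(z) = 1/(1 + 14.0132) = 0.0666.

0.0666


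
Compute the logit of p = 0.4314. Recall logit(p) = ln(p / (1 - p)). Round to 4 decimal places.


Compute the odds: 0.4314/0.5686 = 0.7587.
Take the natural log: ln(0.7587) = -0.2761.

-0.2761


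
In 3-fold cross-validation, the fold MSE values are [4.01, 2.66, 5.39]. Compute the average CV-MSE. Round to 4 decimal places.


Sum of fold MSEs = 12.0600.
Average = 12.0600 / 3 = 4.0200.

4.0200


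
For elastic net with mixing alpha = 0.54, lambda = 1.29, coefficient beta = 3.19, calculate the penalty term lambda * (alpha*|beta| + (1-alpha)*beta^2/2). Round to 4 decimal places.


L1 component = 0.54 * |3.19| = 1.7226.
L2 component = 0.46 * 3.19^2 / 2 = 2.3405.
Penalty = 1.29 * (1.7226 + 2.3405) = 1.29 * 4.0631 = 5.2414.

5.2414


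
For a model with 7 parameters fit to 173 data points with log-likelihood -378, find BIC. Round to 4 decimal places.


k * ln(n) = 7 * ln(173) = 7 * 5.153292 = 36.073044.
-2 * loglik = -2 * (-378) = 756.
BIC = 36.073044 + 756 = 792.073044, which rounds to 792.0730.

792.0730


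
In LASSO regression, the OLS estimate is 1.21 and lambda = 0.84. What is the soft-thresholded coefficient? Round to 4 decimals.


Check: |1.21| = 1.21 vs lambda = 0.84.
Since |beta| > lambda, coefficient = sign(beta)*(|beta| - lambda) = 0.3700.
Soft-thresholded coefficient = 0.3700.

0.3700


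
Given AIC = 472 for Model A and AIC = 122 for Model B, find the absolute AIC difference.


Absolute difference = |472 - 122| = 350.
The model with lower AIC (B) is preferred.

350


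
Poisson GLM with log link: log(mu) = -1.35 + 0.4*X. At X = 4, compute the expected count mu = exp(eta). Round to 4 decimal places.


Compute eta = -1.35 + 0.4 * 4 = 0.2500.
Apply inverse link: mu = e^0.2500 = 1.2840.

1.2840


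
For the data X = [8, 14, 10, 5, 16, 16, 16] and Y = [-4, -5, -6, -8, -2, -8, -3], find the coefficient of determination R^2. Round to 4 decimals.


Fit the OLS line: b0 = -7.8700, b1 = 0.2246.
SSres = 26.7612.
SStot = 32.8571.
R^2 = 1 - 26.7612/32.8571 = 0.1855.

0.1855


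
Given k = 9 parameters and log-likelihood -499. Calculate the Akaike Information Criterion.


Compute:
2k = 2*9 = 18.
-2*loglik = -2*(-499) = 998.
AIC = 18 + 998 = 1016.

1016


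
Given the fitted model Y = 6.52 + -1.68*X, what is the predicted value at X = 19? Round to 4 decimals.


Substitute X = 19 into the equation:
Y = 6.52 + -1.68 * 19 = 6.52 + -31.9200 = -25.4000.

-25.4000


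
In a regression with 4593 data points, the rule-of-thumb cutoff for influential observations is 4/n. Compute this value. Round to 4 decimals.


Cook's distance cutoff = 4/n = 4/4593.
= 0.0009.

0.0009


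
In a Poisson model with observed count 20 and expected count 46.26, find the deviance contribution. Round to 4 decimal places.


First: ln(20/46.26) = -0.838545.
Then: 20 * -0.838545 = -16.770900.
y - mu = 20 - 46.26 = -26.26.
D = 2(-16.770900 - -26.26) = 18.978200, which rounds to 18.9782.

18.9782


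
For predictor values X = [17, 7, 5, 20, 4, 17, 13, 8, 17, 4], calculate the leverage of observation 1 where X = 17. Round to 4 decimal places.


n = 10, xbar = 11.2000.
SXX = sum((xi - xbar)^2) = 351.6000.
h = 1/10 + (17 - 11.2000)^2 / 351.6000 = 0.1957.

0.1957


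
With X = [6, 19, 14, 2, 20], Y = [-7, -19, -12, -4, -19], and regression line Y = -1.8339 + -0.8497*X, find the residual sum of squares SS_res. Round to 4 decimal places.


Compute predicted values, then residuals = yi - yhat_i.
Residuals: [-0.0679, -1.0218, 1.7297, -0.4667, -0.1721].
SSres = sum(residual^2) = 4.2880.

4.2880


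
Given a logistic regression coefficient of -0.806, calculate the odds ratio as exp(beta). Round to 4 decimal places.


Odds ratio = exp(beta) = exp(-0.806).
= 0.4466.

0.4466


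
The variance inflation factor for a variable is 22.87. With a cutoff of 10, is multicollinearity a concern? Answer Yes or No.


The threshold is 10.
VIF = 22.87 is >= 10.
Multicollinearity indication: Yes.

Yes


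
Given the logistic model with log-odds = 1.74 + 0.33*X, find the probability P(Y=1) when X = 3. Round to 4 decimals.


Compute z = 1.74 + (0.33)(3) = 2.7300.
exp(-z) = 0.0652.
P = 1/(1 + 0.0652) = 0.9388.

0.9388


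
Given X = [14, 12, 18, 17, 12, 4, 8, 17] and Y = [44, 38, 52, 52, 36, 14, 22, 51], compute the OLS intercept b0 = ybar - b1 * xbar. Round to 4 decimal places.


The slope is b1 = 2.9199.
Sample means are xbar = 12.7500 and ybar = 38.6250.
Intercept: b0 = 38.6250 - (2.9199)(12.7500) = 1.3958.

1.3958


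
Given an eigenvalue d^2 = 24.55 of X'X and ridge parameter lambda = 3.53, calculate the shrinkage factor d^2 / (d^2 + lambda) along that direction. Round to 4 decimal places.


Denominator = d^2 + lambda = 24.55 + 3.53 = 28.0800.
Shrinkage = 24.55 / 28.0800 = 0.8743.

0.8743


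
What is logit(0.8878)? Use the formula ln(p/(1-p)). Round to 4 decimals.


Compute the odds: 0.8878/0.1122 = 7.9127.
Take the natural log: ln(7.9127) = 2.0685.

2.0685


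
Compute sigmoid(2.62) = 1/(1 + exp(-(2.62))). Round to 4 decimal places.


Compute exp(-2.6200) = 0.0728.
Sigmoid = 1 / (1 + 0.0728) = 1 / 1.0728 = 0.9321.

0.9321


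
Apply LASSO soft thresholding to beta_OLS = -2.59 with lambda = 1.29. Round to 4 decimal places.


Absolute value: |-2.59| = 2.59.
Compare to lambda = 1.29.
Since |beta| > lambda, coefficient = sign(beta)*(|beta| - lambda) = -1.3000.

-1.3000


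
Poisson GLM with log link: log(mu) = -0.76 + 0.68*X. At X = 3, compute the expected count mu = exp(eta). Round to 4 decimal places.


Linear predictor: eta = -0.76 + (0.68)(3) = 1.2800.
Expected count: mu = exp(1.2800) = 3.5966.

3.5966


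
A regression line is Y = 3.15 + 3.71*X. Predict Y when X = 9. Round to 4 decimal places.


Predicted value:
Y = 3.15 + (3.71)(9) = 3.15 + 33.3900 = 36.5400.

36.5400


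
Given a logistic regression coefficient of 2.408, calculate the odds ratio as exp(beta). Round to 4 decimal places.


Odds ratio = exp(beta) = exp(2.408).
= 11.1117.

11.1117


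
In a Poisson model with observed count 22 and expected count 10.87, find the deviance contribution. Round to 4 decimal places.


First: ln(22/10.87) = 0.705036.
Then: 22 * 0.705036 = 15.510792.
y - mu = 22 - 10.87 = 11.13.
D = 2(15.510792 - 11.13) = 8.761584, which rounds to 8.7616.

8.7616


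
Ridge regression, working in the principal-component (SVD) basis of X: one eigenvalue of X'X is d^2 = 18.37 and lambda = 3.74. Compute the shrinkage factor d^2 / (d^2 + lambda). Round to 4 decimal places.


Denominator = d^2 + lambda = 18.37 + 3.74 = 22.1100.
Shrinkage = 18.37 / 22.1100 = 0.8308.

0.8308


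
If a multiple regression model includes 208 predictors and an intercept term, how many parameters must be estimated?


Total coefficients = number of predictors + 1 (for the intercept).
= 208 + 1 = 209.

209


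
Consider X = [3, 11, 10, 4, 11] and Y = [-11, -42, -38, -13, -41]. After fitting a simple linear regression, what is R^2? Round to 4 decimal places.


After computing the OLS fit (b0=1.6783, b1=-3.9331):
SSres = 2.5191, SStot = 974.0000.
R^2 = 1 - 2.5191/974.0000 = 0.9974.

0.9974
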